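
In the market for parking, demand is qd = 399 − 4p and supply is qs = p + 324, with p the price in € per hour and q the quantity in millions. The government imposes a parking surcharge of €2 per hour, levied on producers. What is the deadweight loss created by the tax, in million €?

Before the tax: set 399 − 4p = p + 324 → p* = €15, q* = 339.
With the tax collected from producers, supply shifts: qs = (p − 2) + 324.
New equilibrium: consumers pay €15.4, producers receive €13.4, q = 337.4. (Wedge: pb − ps = 2.)
Quantity falls by |ΔQ| = |339 − 337.4| = 1.6.
DWL = ½ · t · |ΔQ| = ½ · 2 · 1.6 = €1.6.

Deadweight loss = €1.6 million.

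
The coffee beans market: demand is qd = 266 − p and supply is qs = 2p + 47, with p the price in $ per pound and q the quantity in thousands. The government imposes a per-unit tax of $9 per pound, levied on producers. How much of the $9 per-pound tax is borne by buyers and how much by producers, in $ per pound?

Without the tax, 266 − p = 2p + 47 gives 3p = 219, so p* = $73 and q* = 193.
With the tax collected from producers, supply shifts: qs = 2(p − 9) + 47.
Solving gives q = 187 with buyers paying $79 and producers receiving $70 (the $9 wedge).
Burden on buyers: $6; on producers: $3. (They sum to $9.)
The less price-elastic side of the market bears the larger share of a per-unit tax.

Buyers bear $6 per pound; producers bear $3 per pound.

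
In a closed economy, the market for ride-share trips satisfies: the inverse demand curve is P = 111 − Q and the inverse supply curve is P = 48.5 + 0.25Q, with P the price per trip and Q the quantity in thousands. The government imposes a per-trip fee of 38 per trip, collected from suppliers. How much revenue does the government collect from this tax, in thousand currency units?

Tax revenue = 744.8 thousand.

Inverting to Q(P) form: Qd = 111 − P; Qs = 4P − 194.
Without the tax, 111 − P = 4P − 194 gives 5P = 305, so P* = 61 and Q* = 50.
With the tax collected from suppliers, supply shifts: Qs = 4(P − 38) − 194.
New equilibrium: consumers pay 91.4, suppliers receive 53.4, Q = 19.6. (Wedge: Pb − Ps = 38.)
Revenue = t · Q = 38 · 19.6 = 744.8.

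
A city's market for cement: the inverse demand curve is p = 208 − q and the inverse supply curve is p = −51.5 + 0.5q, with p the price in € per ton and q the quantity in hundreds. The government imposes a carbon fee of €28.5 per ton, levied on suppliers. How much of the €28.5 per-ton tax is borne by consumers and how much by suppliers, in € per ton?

Inverting to q(p) form: qd = 208 − p; qs = 2p + 103.
Before the tax: set 208 − p = 2p + 103 → p* = €35, q* = 173.
With the tax collected from suppliers, supply shifts: qs = 2(p − 28.5) + 103.
New equilibrium: consumers pay €54, suppliers receive €25.5, q = 154. (Wedge: pb − ps = 28.5.)
Burden on consumers: €19; on suppliers: €9.5. (They sum to €28.5.)
The less price-elastic side of the market bears the larger share of a per-unit tax.

Consumers bear €19 per ton; suppliers bear €9.5 per ton.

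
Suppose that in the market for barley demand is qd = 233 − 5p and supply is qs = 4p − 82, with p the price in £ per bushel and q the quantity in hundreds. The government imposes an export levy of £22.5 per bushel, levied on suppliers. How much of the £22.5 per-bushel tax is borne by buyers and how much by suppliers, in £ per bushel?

Buyers bear £10 per bushel; suppliers bear £12.5 per bushel.

Without the tax, 233 − 5p = 4p − 82 gives 9p = 315, so p* = £35 and q* = 58.
With the tax collected from suppliers, supply shifts: qs = 4(p − 22.5) − 82.
New equilibrium: buyers pay £45, suppliers receive £22.5, q = 8. (Wedge: pb − ps = 22.5.)
Burden on buyers: £10; on suppliers: £12.5. (They sum to £22.5.)
The less price-elastic side of the market bears the larger share of a per-unit tax.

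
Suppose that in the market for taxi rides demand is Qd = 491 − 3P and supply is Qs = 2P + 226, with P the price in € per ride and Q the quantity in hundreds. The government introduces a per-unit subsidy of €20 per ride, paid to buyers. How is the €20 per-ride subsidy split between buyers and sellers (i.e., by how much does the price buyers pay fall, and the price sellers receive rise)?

Buyers gain €8 per ride; sellers gain €12 per ride.

Before the subsidy: set 491 − 3P = 2P + 226 → P* = €53, Q* = 332.
With a per-unit subsidy paid to buyers, each effectively pays P − 20, so demand becomes Qd = 491 − 3(P − 20).
Solving gives Q = 356 with buyers paying €45 and sellers receiving €65 (the €20 wedge).
Gain to buyers: €8; to sellers: €12. (They sum to €20.)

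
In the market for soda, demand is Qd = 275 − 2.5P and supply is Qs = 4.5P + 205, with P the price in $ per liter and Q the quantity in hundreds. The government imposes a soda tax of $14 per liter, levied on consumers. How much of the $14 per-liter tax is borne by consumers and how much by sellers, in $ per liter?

Before the tax: set 275 − 2.5P = 4.5P + 205 → P* = $10, Q* = 250.
With the tax collected from consumers, demand (in seller-price terms) shifts: Qd = 275 − 2.5(P + 14).
New equilibrium: consumers pay $19, sellers receive $5, Q = 227.5. (Wedge: Pb − Ps = 14.)
Burden on consumers: $9; on sellers: $5. (They sum to $14.)
The less price-elastic side of the market bears the larger share of a per-unit tax.

Consumers bear $9 per liter; sellers bear $5 per liter.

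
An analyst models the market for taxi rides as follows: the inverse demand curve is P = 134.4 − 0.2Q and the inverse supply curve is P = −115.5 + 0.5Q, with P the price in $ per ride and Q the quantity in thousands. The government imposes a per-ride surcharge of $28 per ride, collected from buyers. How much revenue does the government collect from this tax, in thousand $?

Tax revenue = $8876 thousand.

Inverting to Q(P) form: Qd = 672 − 5P; Qs = 2P + 231.
Before the tax: set 672 − 5P = 2P + 231 → P* = $63, Q* = 357.
With the tax collected from buyers, demand (in seller-price terms) shifts: Qd = 672 − 5(P + 28).
New equilibrium: buyers pay $71, suppliers receive $43, Q = 317. (Wedge: Pb − Ps = 28.)
Revenue = t · Q = 28 · 317 = $8876.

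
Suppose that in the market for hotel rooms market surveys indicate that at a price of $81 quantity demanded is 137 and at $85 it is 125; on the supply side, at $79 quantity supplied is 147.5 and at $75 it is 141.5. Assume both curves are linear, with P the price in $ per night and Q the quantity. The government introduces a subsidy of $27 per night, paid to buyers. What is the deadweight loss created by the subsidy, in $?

Deadweight loss = $364.5.

Demand slope: (125 − 137)/(85 − 81) = -3, so Qd = 380 − 3P.
Supply slope: (141.5 − 147.5)/(75 − 79) = 1.5, so Qs = 1.5P + 29.
Without the subsidy, 380 − 3P = 1.5P + 29 gives 4.5P = 351, so P* = $78 and Q* = 146.
With a per-unit subsidy paid to buyers, each effectively pays P − 27, so demand becomes Qd = 380 − 3(P − 27).
Solving gives Q = 173 with buyers paying $69 and suppliers receiving $96 (the $27 wedge).
Quantity rises by |ΔQ| = |146 − 173| = 27.
DWL = ½ · t · |ΔQ| = ½ · 27 · 27 = $364.5.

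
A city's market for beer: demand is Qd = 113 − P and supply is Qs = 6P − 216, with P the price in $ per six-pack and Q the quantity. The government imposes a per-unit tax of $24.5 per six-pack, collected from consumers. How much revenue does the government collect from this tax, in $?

Without the tax, 113 − P = 6P − 216 gives 7P = 329, so P* = $47 and Q* = 66.
With the tax collected from consumers, demand (in seller-price terms) shifts: Qd = 113 − (P + 24.5).
New equilibrium: consumers pay $68, sellers receive $43.5, Q = 45. (Wedge: Pb − Ps = 24.5.)
Revenue = t · Q = 24.5 · 45 = $1102.5.

Tax revenue = $1102.5.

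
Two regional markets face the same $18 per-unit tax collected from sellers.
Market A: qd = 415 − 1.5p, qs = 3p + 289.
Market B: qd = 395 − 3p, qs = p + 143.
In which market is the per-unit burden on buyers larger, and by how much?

Market A: pre-tax p* = $28, q* = 373; post-tax q = 355; per-unit burden on buyers = $12.
Market B: pre-tax p* = $63, q* = 206; post-tax q = 192.5; per-unit burden on buyers = $4.5.
Difference: $12 vs $4.5 → market A is larger by $7.5.

Market A, by $7.5.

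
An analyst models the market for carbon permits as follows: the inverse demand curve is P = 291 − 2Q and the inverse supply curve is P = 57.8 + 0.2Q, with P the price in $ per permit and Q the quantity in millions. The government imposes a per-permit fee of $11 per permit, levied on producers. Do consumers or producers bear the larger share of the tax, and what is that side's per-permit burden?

Inverting to Q(P) form: Qd = 145.5 − 0.5P; Qs = 5P − 289.
Before the tax: set 145.5 − 0.5P = 5P − 289 → P* = $79, Q* = 106.
With the tax collected from producers, supply shifts: Qs = 5(P − 11) − 289.
Solving gives Q = 101 with consumers paying $89 and producers receiving $78 (the $11 wedge).
Per-permit burden: consumers $10, producers $1.
Consumers take the larger share because demand is less price-elastic here (demand slope 0.5 vs supply slope 5).

Consumers bear the larger share: $10 per permit.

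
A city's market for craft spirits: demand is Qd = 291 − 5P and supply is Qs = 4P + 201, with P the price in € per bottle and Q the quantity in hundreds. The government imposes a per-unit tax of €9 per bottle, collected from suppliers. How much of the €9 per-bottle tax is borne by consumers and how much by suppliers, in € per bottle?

Consumers bear €4 per bottle; suppliers bear €5 per bottle.

Without the tax, 291 − 5P = 4P + 201 gives 9P = 90, so P* = €10 and Q* = 241.
With the tax collected from suppliers, supply shifts: Qs = 4(P − 9) + 201.
New equilibrium: consumers pay €14, suppliers receive €5, Q = 221. (Wedge: Pb − Ps = 9.)
Burden on consumers: €4; on suppliers: €5. (They sum to €9.)
The less price-elastic side of the market bears the larger share of a per-unit tax.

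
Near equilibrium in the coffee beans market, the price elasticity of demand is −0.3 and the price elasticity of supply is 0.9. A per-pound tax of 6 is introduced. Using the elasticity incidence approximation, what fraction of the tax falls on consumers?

Consumers' share ≈ 0.75.

Incidence ratio: consumers' share ≈ εs / (εs + |εd|) = 0.9 / (0.9 + 0.3) = 0.75.
Supply is the more elastic side, so consumers bear the larger share.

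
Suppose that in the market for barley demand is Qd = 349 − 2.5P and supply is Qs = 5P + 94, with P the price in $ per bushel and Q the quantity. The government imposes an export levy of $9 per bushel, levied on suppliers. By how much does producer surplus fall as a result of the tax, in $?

Producer surplus falls by $769.5.

Before the tax: set 349 − 2.5P = 5P + 94 → P* = $34, Q* = 264.
With the tax collected from suppliers, supply shifts: Qs = 5(P − 9) + 94.
New equilibrium: consumers pay $40, suppliers receive $31, Q = 249. (Wedge: Pb − Ps = 9.)
ΔPS is the trapezoid between Q = 249 and Q = 264 of height $3: ½ · (264 + 249) · 3 = $769.5.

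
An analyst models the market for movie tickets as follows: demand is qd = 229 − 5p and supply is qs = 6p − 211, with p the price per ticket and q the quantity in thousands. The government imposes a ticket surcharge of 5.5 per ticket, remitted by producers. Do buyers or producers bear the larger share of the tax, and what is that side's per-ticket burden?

Before the tax: set 229 − 5p = 6p − 211 → p* = 40, q* = 29.
With the tax collected from producers, supply shifts: qs = 6(p − 5.5) − 211.
New equilibrium: buyers pay 43, producers receive 37.5, q = 14. (Wedge: pb − ps = 5.5.)
Per-ticket burden: buyers 3, producers 2.5.
Buyers take the larger share because demand is less price-elastic here (demand slope 5 vs supply slope 6).

Buyers bear the larger share: 3 per ticket.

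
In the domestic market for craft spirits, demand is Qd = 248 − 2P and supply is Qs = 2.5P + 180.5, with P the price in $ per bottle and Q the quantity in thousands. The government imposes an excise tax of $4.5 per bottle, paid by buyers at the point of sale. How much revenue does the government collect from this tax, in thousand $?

Tax revenue = $958.5 thousand.

Without the tax, 248 − 2P = 2.5P + 180.5 gives 4.5P = 67.5, so P* = $15 and Q* = 218.
With the tax collected from buyers, demand (in seller-price terms) shifts: Qd = 248 − 2(P + 4.5).
New equilibrium: buyers pay $17.5, sellers receive $13, Q = 213. (Wedge: Pb − Ps = 4.5.)
Revenue = t · Q = 4.5 · 213 = $958.5.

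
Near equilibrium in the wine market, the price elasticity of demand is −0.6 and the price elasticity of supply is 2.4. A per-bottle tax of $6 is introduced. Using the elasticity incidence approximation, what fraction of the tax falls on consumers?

Incidence ratio: consumers' share ≈ εs / (εs + |εd|) = 2.4 / (2.4 + 0.6) = 0.8.
Supply is the more elastic side, so consumers bear the larger share.

Consumers' share ≈ 0.8.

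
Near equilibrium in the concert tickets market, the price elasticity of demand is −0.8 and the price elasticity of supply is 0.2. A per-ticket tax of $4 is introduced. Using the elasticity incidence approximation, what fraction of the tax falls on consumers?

Consumers' share ≈ 0.2.

Incidence ratio: consumers' share ≈ εs / (εs + |εd|) = 0.2 / (0.2 + 0.8) = 0.2.
Supply is the less elastic side, so consumers bear the smaller share.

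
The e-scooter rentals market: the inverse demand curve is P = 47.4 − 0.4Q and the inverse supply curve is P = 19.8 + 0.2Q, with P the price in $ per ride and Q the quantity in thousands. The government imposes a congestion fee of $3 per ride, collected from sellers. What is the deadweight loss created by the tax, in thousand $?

Deadweight loss = $7.5 thousand.

Inverting to Q(P) form: Qd = 118.5 − 2.5P; Qs = 5P − 99.
Before the tax: set 118.5 − 2.5P = 5P − 99 → P* = $29, Q* = 46.
With the tax collected from sellers, supply shifts: Qs = 5(P − 3) − 99.
New equilibrium: consumers pay $31, sellers receive $28, Q = 41. (Wedge: Pb − Ps = 3.)
Quantity falls by |ΔQ| = |46 − 41| = 5.
DWL = ½ · t · |ΔQ| = ½ · 3 · 5 = $7.5.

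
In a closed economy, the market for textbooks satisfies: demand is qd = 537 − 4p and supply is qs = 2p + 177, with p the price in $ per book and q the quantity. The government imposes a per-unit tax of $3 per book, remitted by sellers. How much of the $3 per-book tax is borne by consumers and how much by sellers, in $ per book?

Before the tax: set 537 − 4p = 2p + 177 → p* = $60, q* = 297.
With the tax collected from sellers, supply shifts: qs = 2(p − 3) + 177.
New equilibrium: consumers pay $61, sellers receive $58, q = 293. (Wedge: pb − ps = 3.)
Burden on consumers: $1; on sellers: $2. (They sum to $3.)
The less price-elastic side of the market bears the larger share of a per-unit tax.

Consumers bear $1 per book; sellers bear $2 per book.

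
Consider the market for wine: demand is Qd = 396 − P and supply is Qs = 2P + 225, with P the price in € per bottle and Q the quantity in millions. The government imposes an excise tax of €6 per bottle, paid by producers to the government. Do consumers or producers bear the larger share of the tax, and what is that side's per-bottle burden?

Without the tax, 396 − P = 2P + 225 gives 3P = 171, so P* = €57 and Q* = 339.
With the tax collected from producers, supply shifts: Qs = 2(P − 6) + 225.
Solving gives Q = 335 with consumers paying €61 and producers receiving €55 (the €6 wedge).
Per-bottle burden: consumers €4, producers €2.
Consumers take the larger share because demand is less price-elastic here (demand slope 1 vs supply slope 2).
The less price-elastic side of the market bears the larger share of a per-unit tax.

Consumers bear the larger share: €4 per bottle.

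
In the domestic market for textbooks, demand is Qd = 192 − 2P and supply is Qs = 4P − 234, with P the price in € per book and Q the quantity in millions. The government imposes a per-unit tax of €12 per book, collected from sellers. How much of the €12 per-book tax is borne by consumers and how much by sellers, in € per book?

Before the tax: set 192 − 2P = 4P − 234 → P* = €71, Q* = 50.
With the tax collected from sellers, supply shifts: Qs = 4(P − 12) − 234.
New equilibrium: consumers pay €79, sellers receive €67, Q = 34. (Wedge: Pb − Ps = 12.)
Burden on consumers: €8; on sellers: €4. (They sum to €12.)
The less price-elastic side of the market bears the larger share of a per-unit tax.

Consumers bear €8 per book; sellers bear €4 per book.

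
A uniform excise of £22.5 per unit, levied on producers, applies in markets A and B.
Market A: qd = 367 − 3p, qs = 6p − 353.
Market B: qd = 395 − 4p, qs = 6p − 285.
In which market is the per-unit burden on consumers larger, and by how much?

Market A, by £1.5.

Market A: pre-tax p* = £80, q* = 127; post-tax q = 82; per-unit burden on consumers = £15.
Market B: pre-tax p* = £68, q* = 123; post-tax q = 69; per-unit burden on consumers = £13.5.
Difference: £15 vs £13.5 → market A is larger by £1.5.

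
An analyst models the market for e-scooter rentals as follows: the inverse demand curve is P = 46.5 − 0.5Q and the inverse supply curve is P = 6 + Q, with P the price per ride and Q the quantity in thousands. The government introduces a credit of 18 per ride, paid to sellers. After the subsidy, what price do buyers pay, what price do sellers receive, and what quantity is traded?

Inverting to Q(P) form: Qd = 93 − 2P; Qs = P − 6.
Before the subsidy: set 93 − 2P = P − 6 → P* = 33, Q* = 27.
With a per-unit subsidy paid to sellers, each receives P + 18 per unit sold, so supply becomes Qs = (P + 18) − 6.
Solving gives Q = 39 with buyers paying 27 and sellers receiving 45 (the 18 wedge).

Buyers pay 27; sellers receive 45; quantity = 39.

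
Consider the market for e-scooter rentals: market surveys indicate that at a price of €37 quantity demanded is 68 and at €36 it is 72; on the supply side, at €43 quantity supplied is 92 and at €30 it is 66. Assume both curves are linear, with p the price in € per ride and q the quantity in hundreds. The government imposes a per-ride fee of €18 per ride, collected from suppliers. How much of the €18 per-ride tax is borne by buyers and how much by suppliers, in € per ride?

Buyers bear €6 per ride; suppliers bear €12 per ride.

Demand slope: (72 − 68)/(36 − 37) = -4, so qd = 216 − 4p.
Supply slope: (66 − 92)/(30 − 43) = 2, so qs = 2p + 6.
Before the tax: set 216 − 4p = 2p + 6 → p* = €35, q* = 76.
With the tax collected from suppliers, supply shifts: qs = 2(p − 18) + 6.
New equilibrium: buyers pay €41, suppliers receive €23, q = 52. (Wedge: pb − ps = 18.)
Burden on buyers: €6; on suppliers: €12. (They sum to €18.)
The less price-elastic side of the market bears the larger share of a per-unit tax.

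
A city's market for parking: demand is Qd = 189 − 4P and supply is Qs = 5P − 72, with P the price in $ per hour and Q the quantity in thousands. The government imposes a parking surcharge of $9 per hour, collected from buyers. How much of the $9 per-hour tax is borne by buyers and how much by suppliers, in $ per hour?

Buyers bear $5 per hour; suppliers bear $4 per hour.

Before the tax: set 189 − 4P = 5P − 72 → P* = $29, Q* = 73.
With the tax collected from buyers, demand (in seller-price terms) shifts: Qd = 189 − 4(P + 9).
Solving gives Q = 53 with buyers paying $34 and suppliers receiving $25 (the $9 wedge).
Burden on buyers: $5; on suppliers: $4. (They sum to $9.)
The less price-elastic side of the market bears the larger share of a per-unit tax.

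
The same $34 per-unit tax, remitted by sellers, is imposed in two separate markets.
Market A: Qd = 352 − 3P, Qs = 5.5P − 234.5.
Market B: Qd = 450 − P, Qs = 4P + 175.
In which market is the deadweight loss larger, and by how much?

Market A: pre-tax P* = $69, Q* = 145; post-tax Q = 79; deadweight loss = $1122.
Market B: pre-tax P* = $55, Q* = 395; post-tax Q = 367.8; deadweight loss = $462.4.
Difference: $1122 vs $462.4 → market A is larger by $659.6.

Market A, by $659.6.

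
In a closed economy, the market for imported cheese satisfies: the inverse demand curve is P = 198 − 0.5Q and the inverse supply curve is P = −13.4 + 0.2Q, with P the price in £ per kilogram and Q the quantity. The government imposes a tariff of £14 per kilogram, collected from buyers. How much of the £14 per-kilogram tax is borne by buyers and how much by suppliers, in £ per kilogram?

Rewrite in direct form: Qd = 396 − 2P and Qs = 5P + 67.
Before the tax: set 396 − 2P = 5P + 67 → P* = £47, Q* = 302.
With the tax collected from buyers, demand (in seller-price terms) shifts: Qd = 396 − 2(P + 14).
Solving gives Q = 282 with buyers paying £57 and suppliers receiving £43 (the £14 wedge).
Burden on buyers: £10; on suppliers: £4. (They sum to £14.)

Buyers bear £10 per kilogram; suppliers bear £4 per kilogram.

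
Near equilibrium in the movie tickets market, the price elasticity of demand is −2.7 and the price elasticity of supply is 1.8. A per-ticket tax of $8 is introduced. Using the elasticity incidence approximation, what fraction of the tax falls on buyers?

Buyers' share ≈ 0.4.

Incidence ratio: buyers' share ≈ εs / (εs + |εd|) = 1.8 / (1.8 + 2.7) = 0.4.
Supply is the less elastic side, so buyers bear the smaller share.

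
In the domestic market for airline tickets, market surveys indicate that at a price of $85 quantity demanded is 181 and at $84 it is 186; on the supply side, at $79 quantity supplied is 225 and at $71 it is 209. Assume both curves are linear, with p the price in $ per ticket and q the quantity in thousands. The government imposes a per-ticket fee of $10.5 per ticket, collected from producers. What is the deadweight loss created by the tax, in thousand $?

Deadweight loss = $78.75 thousand.

Demand slope: (186 − 181)/(84 − 85) = -5, so qd = 606 − 5p.
Supply slope: (209 − 225)/(71 − 79) = 2, so qs = 2p + 67.
Before the tax: set 606 − 5p = 2p + 67 → p* = $77, q* = 221.
With the tax collected from producers, supply shifts: qs = 2(p − 10.5) + 67.
Solving gives q = 206 with consumers paying $80 and producers receiving $69.5 (the $10.5 wedge).
Quantity falls by |ΔQ| = |221 − 206| = 15.
DWL = ½ · t · |ΔQ| = ½ · 10.5 · 15 = $78.75.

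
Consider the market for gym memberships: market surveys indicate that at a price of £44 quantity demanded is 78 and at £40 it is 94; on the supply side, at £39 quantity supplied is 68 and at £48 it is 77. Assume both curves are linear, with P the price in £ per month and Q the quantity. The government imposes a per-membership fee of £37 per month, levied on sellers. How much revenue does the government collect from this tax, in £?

Demand slope: (94 − 78)/(40 − 44) = -4, so Qd = 254 − 4P.
Supply slope: (77 − 68)/(48 − 39) = 1, so Qs = P + 29.
Without the tax, 254 − 4P = P + 29 gives 5P = 225, so P* = £45 and Q* = 74.
With the tax collected from sellers, supply shifts: Qs = (P − 37) + 29.
New equilibrium: consumers pay £52.4, sellers receive £15.4, Q = 44.4. (Wedge: Pb − Ps = 37.)
Revenue = t · Q = 37 · 44.4 = £1642.8.

Tax revenue = £1642.8.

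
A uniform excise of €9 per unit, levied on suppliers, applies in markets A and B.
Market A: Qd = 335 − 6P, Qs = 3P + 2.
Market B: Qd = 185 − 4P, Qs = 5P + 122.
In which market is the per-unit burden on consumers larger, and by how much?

Market B, by €2.

Market A: pre-tax P* = €37, Q* = 113; post-tax Q = 95; per-unit burden on consumers = €3.
Market B: pre-tax P* = €7, Q* = 157; post-tax Q = 137; per-unit burden on consumers = €5.
Difference: €3 vs €5 → market B is larger by €2.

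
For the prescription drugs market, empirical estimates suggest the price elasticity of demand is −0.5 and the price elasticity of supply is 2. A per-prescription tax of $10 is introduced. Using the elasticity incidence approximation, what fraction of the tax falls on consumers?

Incidence ratio: consumers' share ≈ εs / (εs + |εd|) = 2 / (2 + 0.5) = 0.8.
Supply is the more elastic side, so consumers bear the larger share.

Consumers' share ≈ 0.8.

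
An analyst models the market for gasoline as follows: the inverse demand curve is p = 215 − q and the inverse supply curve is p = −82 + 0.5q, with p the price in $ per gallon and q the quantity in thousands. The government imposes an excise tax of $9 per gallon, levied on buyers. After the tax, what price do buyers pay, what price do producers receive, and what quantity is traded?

Buyers pay $23; producers receive $14; quantity = 192.

Inverting to q(p) form: qd = 215 − p; qs = 2p + 164.
Before the tax: set 215 − p = 2p + 164 → p* = $17, q* = 198.
With the tax collected from buyers, demand (in seller-price terms) shifts: qd = 215 − (p + 9).
Solving gives q = 192 with buyers paying $23 and producers receiving $14 (the $9 wedge).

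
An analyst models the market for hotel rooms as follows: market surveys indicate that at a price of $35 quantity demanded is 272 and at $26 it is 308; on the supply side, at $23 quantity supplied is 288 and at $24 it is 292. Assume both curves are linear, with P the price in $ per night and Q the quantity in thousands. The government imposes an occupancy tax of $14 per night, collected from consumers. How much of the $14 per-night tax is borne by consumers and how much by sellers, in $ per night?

Demand slope: (308 − 272)/(26 − 35) = -4, so Qd = 412 − 4P.
Supply slope: (292 − 288)/(24 − 23) = 4, so Qs = 4P + 196.
Without the tax, 412 − 4P = 4P + 196 gives 8P = 216, so P* = $27 and Q* = 304.
With the tax collected from consumers, demand (in seller-price terms) shifts: Qd = 412 − 4(P + 14).
Solving gives Q = 276 with consumers paying $34 and sellers receiving $20 (the $14 wedge).
Burden on consumers: $7; on sellers: $7. (They sum to $14.)

Consumers bear $7 per night; sellers bear $7 per night.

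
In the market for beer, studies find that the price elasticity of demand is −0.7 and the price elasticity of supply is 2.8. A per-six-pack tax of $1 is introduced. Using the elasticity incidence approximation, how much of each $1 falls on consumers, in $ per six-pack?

Incidence ratio: consumers' share ≈ εs / (εs + |εd|) = 2.8 / (2.8 + 0.7) = 0.8.
So consumers bear ≈ 0.8 × $1 = $0.8; producers bear $0.2.

Consumers bear ≈ $0.8 per six-pack.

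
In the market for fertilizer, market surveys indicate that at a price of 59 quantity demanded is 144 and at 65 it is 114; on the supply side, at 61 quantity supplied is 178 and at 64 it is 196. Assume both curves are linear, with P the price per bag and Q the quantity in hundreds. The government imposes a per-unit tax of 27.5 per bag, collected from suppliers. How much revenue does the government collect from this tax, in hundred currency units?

Tax revenue = 2172.5 hundred.

Demand slope: (114 − 144)/(65 − 59) = -5, so Qd = 439 − 5P.
Supply slope: (196 − 178)/(64 − 61) = 6, so Qs = 6P − 188.
Without the tax, 439 − 5P = 6P − 188 gives 11P = 627, so P* = 57 and Q* = 154.
With the tax collected from suppliers, supply shifts: Qs = 6(P − 27.5) − 188.
Solving gives Q = 79 with consumers paying 72 and suppliers receiving 44.5 (the 27.5 wedge).
Revenue = t · Q = 27.5 · 79 = 2172.5.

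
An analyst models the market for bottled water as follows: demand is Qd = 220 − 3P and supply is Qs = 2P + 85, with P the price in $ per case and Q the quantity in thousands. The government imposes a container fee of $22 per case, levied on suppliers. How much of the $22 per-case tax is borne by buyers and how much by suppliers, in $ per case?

Buyers bear $8.8 per case; suppliers bear $13.2 per case.

Before the tax: set 220 − 3P = 2P + 85 → P* = $27, Q* = 139.
With the tax collected from suppliers, supply shifts: Qs = 2(P − 22) + 85.
New equilibrium: buyers pay $35.8, suppliers receive $13.8, Q = 112.6. (Wedge: Pb − Ps = 22.)
Burden on buyers: $8.8; on suppliers: $13.2. (They sum to $22.)
The less price-elastic side of the market bears the larger share of a per-unit tax.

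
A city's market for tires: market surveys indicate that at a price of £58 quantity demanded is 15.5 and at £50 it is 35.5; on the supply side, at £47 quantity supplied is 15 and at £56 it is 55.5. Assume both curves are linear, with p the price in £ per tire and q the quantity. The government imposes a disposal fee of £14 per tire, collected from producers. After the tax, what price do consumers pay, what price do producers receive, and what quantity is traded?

Demand slope: (35.5 − 15.5)/(50 − 58) = -2.5, so qd = 160.5 − 2.5p.
Supply slope: (55.5 − 15)/(56 − 47) = 4.5, so qs = 4.5p − 196.5.
Before the tax: set 160.5 − 2.5p = 4.5p − 196.5 → p* = £51, q* = 33.
With the tax collected from producers, supply shifts: qs = 4.5(p − 14) − 196.5.
Solving gives q = 10.5 with consumers paying £60 and producers receiving £46 (the £14 wedge).

Consumers pay £60; producers receive £46; quantity = 10.5.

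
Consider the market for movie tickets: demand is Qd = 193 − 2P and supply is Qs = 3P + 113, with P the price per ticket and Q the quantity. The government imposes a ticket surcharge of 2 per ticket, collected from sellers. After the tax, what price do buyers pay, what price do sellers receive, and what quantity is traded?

Before the tax: set 193 − 2P = 3P + 113 → P* = 16, Q* = 161.
With the tax collected from sellers, supply shifts: Qs = 3(P − 2) + 113.
Solving gives Q = 158.6 with buyers paying 17.2 and sellers receiving 15.2 (the 2 wedge).

Buyers pay 17.2; sellers receive 15.2; quantity = 158.6.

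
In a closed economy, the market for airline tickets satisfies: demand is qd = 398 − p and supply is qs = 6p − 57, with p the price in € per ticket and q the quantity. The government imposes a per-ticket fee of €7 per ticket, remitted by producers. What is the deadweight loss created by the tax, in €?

Without the tax, 398 − p = 6p − 57 gives 7p = 455, so p* = €65 and q* = 333.
With the tax collected from producers, supply shifts: qs = 6(p − 7) − 57.
New equilibrium: consumers pay €71, producers receive €64, q = 327. (Wedge: pb − ps = 7.)
Quantity falls by |ΔQ| = |333 − 327| = 6.
DWL = ½ · t · |ΔQ| = ½ · 7 · 6 = €21.

Deadweight loss = €21.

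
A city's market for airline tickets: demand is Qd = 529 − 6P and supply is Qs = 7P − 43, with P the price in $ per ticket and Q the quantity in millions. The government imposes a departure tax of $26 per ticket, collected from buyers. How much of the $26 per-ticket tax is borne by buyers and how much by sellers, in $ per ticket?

Buyers bear $14 per ticket; sellers bear $12 per ticket.

Before the tax: set 529 − 6P = 7P − 43 → P* = $44, Q* = 265.
With the tax collected from buyers, demand (in seller-price terms) shifts: Qd = 529 − 6(P + 26).
Solving gives Q = 181 with buyers paying $58 and sellers receiving $32 (the $26 wedge).
Burden on buyers: $14; on sellers: $12. (They sum to $26.)
The less price-elastic side of the market bears the larger share of a per-unit tax.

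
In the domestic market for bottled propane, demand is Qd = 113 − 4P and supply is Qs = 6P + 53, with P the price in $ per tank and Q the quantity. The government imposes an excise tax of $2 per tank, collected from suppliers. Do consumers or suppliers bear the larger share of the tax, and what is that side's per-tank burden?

Without the tax, 113 − 4P = 6P + 53 gives 10P = 60, so P* = $6 and Q* = 89.
With the tax collected from suppliers, supply shifts: Qs = 6(P − 2) + 53.
New equilibrium: consumers pay $7.2, suppliers receive $5.2, Q = 84.2. (Wedge: Pb − Ps = 2.)
Per-tank burden: consumers $1.2, suppliers $0.8.
Consumers take the larger share because demand is less price-elastic here (demand slope 4 vs supply slope 6).
The less price-elastic side of the market bears the larger share of a per-unit tax.

Consumers bear the larger share: $1.2 per tank.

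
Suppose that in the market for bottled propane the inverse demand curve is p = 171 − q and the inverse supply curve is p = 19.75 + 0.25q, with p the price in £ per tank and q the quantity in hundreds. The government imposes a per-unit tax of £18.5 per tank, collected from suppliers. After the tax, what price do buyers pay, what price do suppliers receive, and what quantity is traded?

Rewrite in direct form: qd = 171 − p and qs = 4p − 79.
Before the tax: set 171 − p = 4p − 79 → p* = £50, q* = 121.
With the tax collected from suppliers, supply shifts: qs = 4(p − 18.5) − 79.
Solving gives q = 106.2 with buyers paying £64.8 and suppliers receiving £46.3 (the £18.5 wedge).
The less price-elastic side of the market bears the larger share of a per-unit tax.

Buyers pay £64.8; suppliers receive £46.3; quantity = 106.2.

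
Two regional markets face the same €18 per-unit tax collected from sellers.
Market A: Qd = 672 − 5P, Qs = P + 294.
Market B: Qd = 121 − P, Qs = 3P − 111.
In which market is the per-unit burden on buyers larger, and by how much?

Market A: pre-tax P* = €63, Q* = 357; post-tax Q = 342; per-unit burden on buyers = €3.
Market B: pre-tax P* = €58, Q* = 63; post-tax Q = 49.5; per-unit burden on buyers = €13.5.
Difference: €3 vs €13.5 → market B is larger by €10.5.

Market B, by €10.5.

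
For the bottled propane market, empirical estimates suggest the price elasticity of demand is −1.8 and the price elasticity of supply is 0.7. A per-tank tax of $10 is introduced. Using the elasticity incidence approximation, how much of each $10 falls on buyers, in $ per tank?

Incidence ratio: buyers' share ≈ εs / (εs + |εd|) = 0.7 / (0.7 + 1.8) = 0.28.
So buyers bear ≈ 0.28 × $10 = $2.8; suppliers bear $7.2.

Buyers bear ≈ $2.8 per tank.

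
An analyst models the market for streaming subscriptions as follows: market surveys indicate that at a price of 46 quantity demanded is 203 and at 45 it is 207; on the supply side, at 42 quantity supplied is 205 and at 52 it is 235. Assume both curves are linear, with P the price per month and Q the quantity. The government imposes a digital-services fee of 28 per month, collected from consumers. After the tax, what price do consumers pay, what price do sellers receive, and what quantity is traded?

Consumers pay 56; sellers receive 28; quantity = 163.

Demand slope: (207 − 203)/(45 − 46) = -4, so Qd = 387 − 4P.
Supply slope: (235 − 205)/(52 − 42) = 3, so Qs = 3P + 79.
Before the tax: set 387 − 4P = 3P + 79 → P* = 44, Q* = 211.
With the tax collected from consumers, demand (in seller-price terms) shifts: Qd = 387 − 4(P + 28).
New equilibrium: consumers pay 56, sellers receive 28, Q = 163. (Wedge: Pb − Ps = 28.)
The less price-elastic side of the market bears the larger share of a per-unit tax.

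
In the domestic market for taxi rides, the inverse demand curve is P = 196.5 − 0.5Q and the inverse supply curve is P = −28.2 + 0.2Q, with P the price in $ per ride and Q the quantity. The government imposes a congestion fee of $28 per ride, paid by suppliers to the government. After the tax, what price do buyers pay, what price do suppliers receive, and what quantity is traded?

Buyers pay $56; suppliers receive $28; quantity = 281.

Inverting to Q(P) form: Qd = 393 − 2P; Qs = 5P + 141.
Before the tax: set 393 − 2P = 5P + 141 → P* = $36, Q* = 321.
With the tax collected from suppliers, supply shifts: Qs = 5(P − 28) + 141.
Solving gives Q = 281 with buyers paying $56 and suppliers receiving $28 (the $28 wedge).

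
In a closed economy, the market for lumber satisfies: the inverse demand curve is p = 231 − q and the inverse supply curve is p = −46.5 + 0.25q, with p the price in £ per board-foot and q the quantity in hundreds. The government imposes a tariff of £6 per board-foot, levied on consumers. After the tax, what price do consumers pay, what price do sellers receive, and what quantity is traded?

Rewrite in direct form: qd = 231 − p and qs = 4p + 186.
Before the tax: set 231 − p = 4p + 186 → p* = £9, q* = 222.
With the tax collected from consumers, demand (in seller-price terms) shifts: qd = 231 − (p + 6).
New equilibrium: consumers pay £13.8, sellers receive £7.8, q = 217.2. (Wedge: pb − ps = 6.)

Consumers pay £13.8; sellers receive £7.8; quantity = 217.2.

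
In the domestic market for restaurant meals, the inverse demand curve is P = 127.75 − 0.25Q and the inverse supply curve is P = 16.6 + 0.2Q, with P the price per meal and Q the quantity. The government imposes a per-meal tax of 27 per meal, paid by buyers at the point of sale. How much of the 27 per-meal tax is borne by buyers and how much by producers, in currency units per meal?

Rewrite in direct form: Qd = 511 − 4P and Qs = 5P − 83.
Before the tax: set 511 − 4P = 5P − 83 → P* = 66, Q* = 247.
With the tax collected from buyers, demand (in seller-price terms) shifts: Qd = 511 − 4(P + 27).
New equilibrium: buyers pay 81, producers receive 54, Q = 187. (Wedge: Pb − Ps = 27.)
Burden on buyers: 15; on producers: 12. (They sum to 27.)

Buyers bear 15 per meal; producers bear 12 per meal.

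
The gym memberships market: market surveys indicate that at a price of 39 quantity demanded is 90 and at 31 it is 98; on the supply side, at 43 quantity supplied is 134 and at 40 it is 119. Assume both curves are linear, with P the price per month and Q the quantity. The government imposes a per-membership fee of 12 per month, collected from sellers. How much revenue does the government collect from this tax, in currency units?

Tax revenue = 1008.

Demand slope: (98 − 90)/(31 − 39) = -1, so Qd = 129 − P.
Supply slope: (119 − 134)/(40 − 43) = 5, so Qs = 5P − 81.
Before the tax: set 129 − P = 5P − 81 → P* = 35, Q* = 94.
With the tax collected from sellers, supply shifts: Qs = 5(P − 12) − 81.
Solving gives Q = 84 with consumers paying 45 and sellers receiving 33 (the 12 wedge).
Revenue = t · Q = 12 · 84 = 1008.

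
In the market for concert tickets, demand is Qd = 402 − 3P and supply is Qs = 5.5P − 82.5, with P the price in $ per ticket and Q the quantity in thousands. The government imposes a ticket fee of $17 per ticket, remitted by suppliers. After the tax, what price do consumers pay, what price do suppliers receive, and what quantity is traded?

Before the tax: set 402 − 3P = 5.5P − 82.5 → P* = $57, Q* = 231.
With the tax collected from suppliers, supply shifts: Qs = 5.5(P − 17) − 82.5.
New equilibrium: consumers pay $68, suppliers receive $51, Q = 198. (Wedge: Pb − Ps = 17.)
The less price-elastic side of the market bears the larger share of a per-unit tax.

Consumers pay $68; suppliers receive $51; quantity = 198.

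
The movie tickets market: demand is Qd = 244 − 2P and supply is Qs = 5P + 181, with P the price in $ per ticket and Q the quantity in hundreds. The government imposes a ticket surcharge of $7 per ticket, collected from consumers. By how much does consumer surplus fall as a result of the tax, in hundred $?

Before the tax: set 244 − 2P = 5P + 181 → P* = $9, Q* = 226.
With the tax collected from consumers, demand (in seller-price terms) shifts: Qd = 244 − 2(P + 7).
New equilibrium: consumers pay $14, sellers receive $7, Q = 216. (Wedge: Pb − Ps = 7.)
ΔCS is the trapezoid between Q = 216 and Q = 226 of height $5: ½ · (226 + 216) · 5 = $1105.

Consumer surplus falls by $1105 hundred.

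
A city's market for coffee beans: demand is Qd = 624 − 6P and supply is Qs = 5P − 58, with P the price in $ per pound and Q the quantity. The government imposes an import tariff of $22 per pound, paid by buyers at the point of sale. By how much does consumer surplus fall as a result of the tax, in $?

Before the tax: set 624 − 6P = 5P − 58 → P* = $62, Q* = 252.
With the tax collected from buyers, demand (in seller-price terms) shifts: Qd = 624 − 6(P + 22).
New equilibrium: buyers pay $72, sellers receive $50, Q = 192. (Wedge: Pb − Ps = 22.)
ΔCS is the trapezoid between Q = 192 and Q = 252 of height $10: ½ · (252 + 192) · 10 = $2220.

Consumer surplus falls by $2220.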